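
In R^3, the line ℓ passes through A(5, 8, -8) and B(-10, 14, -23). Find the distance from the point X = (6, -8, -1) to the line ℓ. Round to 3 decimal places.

14.491

A direction vector for ℓ is B − A = (-15, 6, -15).
Taking (5, 8, -8) on ℓ with direction v = (-15, 6, -15): w = X − (5, 8, -8) = (1, -16, 7), and w × v = (198, -90, -234).
Distance = |w × v| / |v| = √102060 / √486 ≈ 14.491.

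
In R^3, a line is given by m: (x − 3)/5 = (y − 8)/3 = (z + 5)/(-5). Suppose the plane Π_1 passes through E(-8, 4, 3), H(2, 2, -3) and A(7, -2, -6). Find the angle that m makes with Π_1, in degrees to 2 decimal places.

12.90

m has direction (5, 3, -5) through (3, 8, -5).
EH = (10, -2, -6), EA = (15, -6, -9); a normal to Π_1 is EH × EA = (-18, 0, -30).
Using E: Π_1 has equation -18x - 30z = 54.
sin θ = |n·v| / (|n||v|) = |60| / (√1224 · √59) = 0.22327.
θ ≈ 12.90°.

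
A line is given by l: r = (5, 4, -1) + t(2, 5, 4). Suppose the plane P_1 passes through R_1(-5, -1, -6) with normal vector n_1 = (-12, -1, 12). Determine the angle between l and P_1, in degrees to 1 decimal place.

P_1: n_1·r = n_1·R_1 gives -12x - y + 12z = -11.
sin θ = |n·v| / (|n||v|) = |19| / (√289 · √45) = 0.16661.
θ ≈ 9.6°.

9.6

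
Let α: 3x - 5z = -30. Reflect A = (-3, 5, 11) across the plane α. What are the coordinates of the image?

(3, 5, 1)

λ = (n·A − d)/|n|² = (-64 − (-30))/34 = -1.
Reflection = A − 2λn = (-3, 5, 11) − (-2)·(3, 0, -5) = (3, 5, 1).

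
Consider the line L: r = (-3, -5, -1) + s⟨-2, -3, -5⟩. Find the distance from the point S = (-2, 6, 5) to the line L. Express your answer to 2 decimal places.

Taking (-3, -5, -1) on L with direction v = (-2, -3, -5): w = S − (-3, -5, -1) = (1, 11, 6), and w × v = (-37, -7, 19).
Distance = |w × v| / |v| = √1779 / √38 ≈ 6.84.

6.84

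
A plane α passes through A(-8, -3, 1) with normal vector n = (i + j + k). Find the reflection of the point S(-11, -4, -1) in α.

α: n·r = n·A gives x + y + z = -10.
λ = (n·S − d)/|n|² = (-16 − (-10))/3 = -2.
Reflection = S − 2λn = (-11, -4, -1) − (-4)·(1, 1, 1) = (-7, 0, 3).

(-7, 0, 3)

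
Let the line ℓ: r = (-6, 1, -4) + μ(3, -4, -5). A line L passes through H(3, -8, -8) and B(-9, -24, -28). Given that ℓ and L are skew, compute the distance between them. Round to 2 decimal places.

A direction vector for L is B − H = (-12, -16, -20).
Common perpendicular direction n = (3, -4, -5) × (-12, -16, -20) = (0, 120, -96).
With w = (3, -8, -8) − (-6, 1, -4) = (9, -9, -4), w · n = -696.
Distance = |w · n| / |n| = |-696| / √23616 ≈ 4.53.

4.53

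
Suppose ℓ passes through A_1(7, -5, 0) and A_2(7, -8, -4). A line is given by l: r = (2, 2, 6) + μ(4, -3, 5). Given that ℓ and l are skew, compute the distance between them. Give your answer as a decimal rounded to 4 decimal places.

A direction vector for ℓ is A_2 − A_1 = (0, -3, -4).
Common perpendicular direction n = (0, -3, -4) × (4, -3, 5) = (-27, -16, 12).
With w = (2, 2, 6) − (7, -5, 0) = (-5, 7, 6), w · n = 95.
Distance = |w · n| / |n| = |95| / √1129 ≈ 2.8273.

2.8273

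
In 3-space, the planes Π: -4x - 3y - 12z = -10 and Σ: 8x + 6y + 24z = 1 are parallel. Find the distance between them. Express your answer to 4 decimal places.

0.7308

Rescale Σ by 1/(-2): -4x - 3y - 12z = -1/2. Then distance = |-10 − (-1/2)| / √169 ≈ 0.7308.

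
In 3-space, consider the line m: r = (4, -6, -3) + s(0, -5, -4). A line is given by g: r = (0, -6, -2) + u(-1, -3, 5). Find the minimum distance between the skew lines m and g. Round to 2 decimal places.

3.81

Common perpendicular direction n = (0, -5, -4) × (-1, -3, 5) = (-37, 4, -5).
With w = (0, -6, -2) − (4, -6, -3) = (-4, 0, 1), w · n = 143.
Distance = |w · n| / |n| = |143| / √1410 ≈ 3.81.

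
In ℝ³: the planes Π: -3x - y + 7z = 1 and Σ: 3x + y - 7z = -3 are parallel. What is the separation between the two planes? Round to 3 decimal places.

0.260

Rescale Σ by 1/(-1): -3x - y + 7z = 3. Then distance = |1 − 3| / √59 ≈ 0.260.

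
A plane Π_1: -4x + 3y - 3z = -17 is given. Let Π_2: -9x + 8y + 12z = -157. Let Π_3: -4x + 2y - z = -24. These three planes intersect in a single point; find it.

(5, -5, -6)

Solving the 3×3 linear system -4x + 3y - 3z = -17, -9x + 8y + 12z = -157, -4x + 2y - z = -24 (e.g. by elimination or Cramer's rule, determinant = -85) gives (5, -5, -6).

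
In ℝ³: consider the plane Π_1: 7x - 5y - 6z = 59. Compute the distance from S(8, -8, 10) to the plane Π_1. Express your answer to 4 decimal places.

2.1930

n·S − d = (7)·(8) + (-5)·(-8) + (-6)·(10) − 59 = -23; |n| = √110.
Distance = |-23| / √110 = 23/√110 ≈ 2.1930.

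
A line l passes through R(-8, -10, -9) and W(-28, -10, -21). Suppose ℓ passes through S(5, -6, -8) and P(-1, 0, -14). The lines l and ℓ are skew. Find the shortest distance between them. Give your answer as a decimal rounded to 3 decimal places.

4.218

A direction vector for l is W − R = (-20, 0, -12).
A direction vector for ℓ is P − S = (-6, 6, -6).
Common perpendicular direction n = (-20, 0, -12) × (-6, 6, -6) = (72, -48, -120).
With w = (5, -6, -8) − (-8, -10, -9) = (13, 4, 1), w · n = 624.
Distance = |w · n| / |n| = |624| / √21888 ≈ 4.218.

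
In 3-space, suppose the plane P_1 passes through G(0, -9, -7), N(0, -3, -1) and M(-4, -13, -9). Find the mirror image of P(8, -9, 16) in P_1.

GN = (0, 6, 6), GM = (-4, -4, -2); a normal to P_1 is GN × GM = (12, -24, 24).
Using G: P_1 has equation 12x - 24y + 24z = 48.
λ = (n·P − d)/|n|² = (696 − 48)/1296 = 1/2.
Reflection = P − 2λn = (8, -9, 16) − 1·(12, -24, 24) = (-4, 15, -8).

(-4, 15, -8)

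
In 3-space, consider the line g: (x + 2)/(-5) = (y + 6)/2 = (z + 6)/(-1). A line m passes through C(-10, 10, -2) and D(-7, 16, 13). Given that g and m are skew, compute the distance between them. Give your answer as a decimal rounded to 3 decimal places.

g has direction (-5, 2, -1) through (-2, -6, -6).
A direction vector for m is D − C = (3, 6, 15).
Common perpendicular direction n = (-5, 2, -1) × (3, 6, 15) = (36, 72, -36).
With w = (-10, 10, -2) − (-2, -6, -6) = (-8, 16, 4), w · n = 720.
Distance = |w · n| / |n| = |720| / √7776 ≈ 8.165.

8.165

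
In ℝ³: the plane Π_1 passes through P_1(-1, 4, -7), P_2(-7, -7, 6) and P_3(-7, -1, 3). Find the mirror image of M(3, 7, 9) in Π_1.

P_1P_2 = (-6, -11, 13), P_1P_3 = (-6, -5, 10); a normal to Π_1 is P_1P_2 × P_1P_3 = (-45, -18, -36).
Using P_1: Π_1 has equation -45x - 18y - 36z = 225.
λ = (n·M − d)/|n|² = (-585 − 225)/3645 = -2/9.
Reflection = M − 2λn = (3, 7, 9) − (-4/9)·(-45, -18, -36) = (-17, -1, -7).

(-17, -1, -7)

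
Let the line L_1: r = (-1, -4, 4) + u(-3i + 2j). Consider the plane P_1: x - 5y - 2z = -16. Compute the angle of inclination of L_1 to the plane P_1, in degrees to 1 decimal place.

sin θ = |n·v| / (|n||v|) = |-13| / (√30 · √13) = 0.65828.
θ ≈ 41.2°.

41.2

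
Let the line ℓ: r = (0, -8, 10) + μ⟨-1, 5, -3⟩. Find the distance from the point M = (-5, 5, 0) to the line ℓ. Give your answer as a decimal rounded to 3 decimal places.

2.878

Taking (0, -8, 10) on ℓ with direction v = (-1, 5, -3): w = M − (0, -8, 10) = (-5, 13, -10), and w × v = (11, -5, -12).
Distance = |w × v| / |v| = √290 / √35 ≈ 2.878.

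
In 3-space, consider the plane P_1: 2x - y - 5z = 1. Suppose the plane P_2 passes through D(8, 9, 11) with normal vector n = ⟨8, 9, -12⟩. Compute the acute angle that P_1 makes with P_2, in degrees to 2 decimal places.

P_2: n·r = n·D gives 8x + 9y - 12z = 13.
cos θ = |n₁·n₂| / (|n₁||n₂|) = |67| / (√30 · √289).
θ = arccos(0.71956) ≈ 43.98°.

43.98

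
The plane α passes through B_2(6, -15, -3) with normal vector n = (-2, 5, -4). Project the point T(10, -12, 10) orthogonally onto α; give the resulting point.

(8, -7, 6)

α: n·r = n·B_2 gives -2x + 5y - 4z = -75.
Foot = T − λn with λ = (n·T − d)/|n|² = (-120 − (-75))/45 = -1.
Foot = (10, -12, 10) − (-1)·(-2, 5, -4) = (8, -7, 6).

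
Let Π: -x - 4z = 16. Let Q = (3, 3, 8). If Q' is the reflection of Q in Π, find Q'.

λ = (n·Q − d)/|n|² = (-35 − 16)/17 = -3.
Reflection = Q − 2λn = (3, 3, 8) − (-6)·(-1, 0, -4) = (-3, 3, -16).

(-3, 3, -16)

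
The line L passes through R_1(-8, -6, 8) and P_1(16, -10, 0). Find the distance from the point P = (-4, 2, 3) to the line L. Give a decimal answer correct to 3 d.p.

9.408

A direction vector for L is P_1 − R_1 = (24, -4, -8).
Taking (-8, -6, 8) on L with direction v = (24, -4, -8): w = P − (-8, -6, 8) = (4, 8, -5), and w × v = (-84, -88, -208).
Distance = |w × v| / |v| = √58064 / √656 ≈ 9.408.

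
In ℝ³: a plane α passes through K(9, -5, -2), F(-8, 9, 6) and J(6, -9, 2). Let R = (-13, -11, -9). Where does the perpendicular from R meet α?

KF = (-17, 14, 8), KJ = (-3, -4, 4); a normal to α is KF × KJ = (88, 44, 110).
Using K: α has equation 88x + 44y + 110z = 352.
Foot = R − λn with λ = (n·R − d)/|n|² = (-2618 − 352)/21780 = -3/22.
Foot = (-13, -11, -9) − (-3/22)·(88, 44, 110) = (-1, -5, 6).

(-1, -5, 6)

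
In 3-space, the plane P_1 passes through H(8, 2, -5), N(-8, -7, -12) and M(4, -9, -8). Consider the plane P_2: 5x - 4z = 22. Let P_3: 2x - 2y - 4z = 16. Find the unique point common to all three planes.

HN = (-16, -9, -7), HM = (-4, -11, -3); a normal to P_1 is HN × HM = (-50, -20, 140).
Using H: P_1 has equation -50x - 20y + 140z = -1140.
Solving the 3×3 linear system -50x - 20y + 140z = -1140, 5x - 4z = 22, 2x - 2y - 4z = 16 (e.g. by elimination or Cramer's rule, determinant = -1240) gives (-2, 6, -8).

(-2, 6, -8)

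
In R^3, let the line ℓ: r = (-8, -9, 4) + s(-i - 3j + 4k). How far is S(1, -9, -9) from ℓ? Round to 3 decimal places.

10.339

Taking (-8, -9, 4) on ℓ with direction v = (-1, -3, 4): w = S − (-8, -9, 4) = (9, 0, -13), and w × v = (-39, -23, -27).
Distance = |w × v| / |v| = √2779 / √26 ≈ 10.339.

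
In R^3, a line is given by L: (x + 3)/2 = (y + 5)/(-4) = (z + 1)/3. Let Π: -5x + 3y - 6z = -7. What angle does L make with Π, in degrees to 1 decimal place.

L has direction (2, -4, 3) through (-3, -5, -1).
sin θ = |n·v| / (|n||v|) = |-40| / (√70 · √29) = 0.88779.
θ ≈ 62.6°.

62.6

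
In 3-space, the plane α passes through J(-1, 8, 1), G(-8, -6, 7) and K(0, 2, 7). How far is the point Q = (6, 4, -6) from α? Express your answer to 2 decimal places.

10.45

JG = (-7, -14, 6), JK = (1, -6, 6); a normal to α is JG × JK = (-48, 48, 56).
Using J: α has equation -48x + 48y + 56z = 488.
n·Q − d = (-48)·(6) + (48)·(4) + (56)·(-6) − 488 = -920; |n| = √7744.
Distance = |-920| / √7744 = 920/√7744 ≈ 10.45.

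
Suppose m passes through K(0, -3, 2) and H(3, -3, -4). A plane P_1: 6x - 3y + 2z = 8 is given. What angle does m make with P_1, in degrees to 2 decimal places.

7.34

A direction vector for m is H − K = (3, 0, -6).
sin θ = |n·v| / (|n||v|) = |6| / (√49 · √45) = 0.12778.
θ ≈ 7.34°.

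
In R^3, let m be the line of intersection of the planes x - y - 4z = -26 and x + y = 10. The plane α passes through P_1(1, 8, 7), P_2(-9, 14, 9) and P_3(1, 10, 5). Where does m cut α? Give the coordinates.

(6, 4, 7)

Direction of m: (1, -1, -4) × (1, 1, 0) = (4, -4, 2).
A point on m: solving the two plane equations with x = 10 gives (10, 0, 9).
P_1P_2 = (-10, 6, 2), P_1P_3 = (0, 2, -2); a normal to α is P_1P_2 × P_1P_3 = (-16, -20, -20).
Using P_1: α has equation -16x - 20y - 20z = -316.
Substitute r = (10, 0, 9) + t(4, -4, 2) into the plane: -340 + (-24)t = -316, so t = -1.
Intersection: (10, 0, 9) + (-1)·(4, -4, 2) = (6, 4, 7).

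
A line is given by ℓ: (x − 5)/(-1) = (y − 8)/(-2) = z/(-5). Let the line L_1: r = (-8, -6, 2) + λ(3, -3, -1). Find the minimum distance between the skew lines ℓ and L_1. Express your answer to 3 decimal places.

18.271

ℓ has direction (-1, -2, -5) through (5, 8, 0).
Common perpendicular direction n = (-1, -2, -5) × (3, -3, -1) = (-13, -16, 9).
With w = (-8, -6, 2) − (5, 8, 0) = (-13, -14, 2), w · n = 411.
Distance = |w · n| / |n| = |411| / √506 ≈ 18.271.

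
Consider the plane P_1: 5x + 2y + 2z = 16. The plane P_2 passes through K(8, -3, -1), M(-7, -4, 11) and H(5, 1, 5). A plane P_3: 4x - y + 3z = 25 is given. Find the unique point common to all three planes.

(2, -2, 5)

KM = (-15, -1, 12), KH = (-3, 4, 6); a normal to P_2 is KM × KH = (-54, 54, -63).
Using K: P_2 has equation -54x + 54y - 63z = -531.
Solving the 3×3 linear system 5x + 2y + 2z = 16, -54x + 54y - 63z = -531, 4x - y + 3z = 25 (e.g. by elimination or Cramer's rule, determinant = -9) gives (2, -2, 5).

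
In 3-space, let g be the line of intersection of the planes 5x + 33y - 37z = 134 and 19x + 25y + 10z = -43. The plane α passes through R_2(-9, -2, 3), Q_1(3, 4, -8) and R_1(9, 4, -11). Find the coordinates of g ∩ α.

Direction of g: (5, 33, -37) × (19, 25, 10) = (1255, -753, -502).
A point on g: solving the two plane equations with x = -22 gives (-22, 13, 5).
R_2Q_1 = (12, 6, -11), R_2R_1 = (18, 6, -14); a normal to α is R_2Q_1 × R_2R_1 = (-18, -30, -36).
Using R_2: α has equation -18x - 30y - 36z = 114.
Substitute r = (-22, 13, 5) + t(1255, -753, -502) into the plane: -174 + 18072t = 114, so t = 4/251.
Intersection: (-22, 13, 5) + (4/251)·(1255, -753, -502) = (-2, 1, -3).

(-2, 1, -3)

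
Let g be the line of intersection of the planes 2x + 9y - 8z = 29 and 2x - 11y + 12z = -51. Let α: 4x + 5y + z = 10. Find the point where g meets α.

(-4, 5, 1)

Direction of g: (2, 9, -8) × (2, -11, 12) = (20, -40, -40).
A point on g: solving the two plane equations with x = 0 gives (0, -3, -7).
Substitute r = (0, -3, -7) + t(20, -40, -40) into the plane: -22 + (-160)t = 10, so t = -1/5.
Intersection: (0, -3, -7) + (-1/5)·(20, -40, -40) = (-4, 5, 1).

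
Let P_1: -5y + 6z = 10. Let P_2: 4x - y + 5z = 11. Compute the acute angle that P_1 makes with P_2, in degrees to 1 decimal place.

46.3

cos θ = |n₁·n₂| / (|n₁||n₂|) = |35| / (√61 · √42).
θ = arccos(0.69148) ≈ 46.3°.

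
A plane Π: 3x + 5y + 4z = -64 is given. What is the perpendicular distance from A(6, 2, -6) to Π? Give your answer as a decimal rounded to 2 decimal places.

9.62

n·A − d = (3)·(6) + (5)·(2) + (4)·(-6) − (-64) = 68; |n| = √50.
Distance = |68| / √50 = 68/√50 ≈ 9.62.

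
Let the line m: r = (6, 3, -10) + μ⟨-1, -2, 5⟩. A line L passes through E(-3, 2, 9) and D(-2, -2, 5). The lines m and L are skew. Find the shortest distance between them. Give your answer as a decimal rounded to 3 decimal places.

4.851

A direction vector for L is D − E = (1, -4, -4).
Common perpendicular direction n = (-1, -2, 5) × (1, -4, -4) = (28, 1, 6).
With w = (-3, 2, 9) − (6, 3, -10) = (-9, -1, 19), w · n = -139.
Distance = |w · n| / |n| = |-139| / √821 ≈ 4.851.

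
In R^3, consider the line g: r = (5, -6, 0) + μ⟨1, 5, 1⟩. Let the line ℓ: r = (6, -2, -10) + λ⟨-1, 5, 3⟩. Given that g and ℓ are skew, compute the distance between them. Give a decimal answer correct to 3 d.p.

7.212

Common perpendicular direction n = (1, 5, 1) × (-1, 5, 3) = (10, -4, 10).
With w = (6, -2, -10) − (5, -6, 0) = (1, 4, -10), w · n = -106.
Distance = |w · n| / |n| = |-106| / √216 ≈ 7.212.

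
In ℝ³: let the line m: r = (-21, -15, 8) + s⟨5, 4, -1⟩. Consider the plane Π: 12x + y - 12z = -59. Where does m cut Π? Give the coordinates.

Substitute r = (-21, -15, 8) + t(5, 4, -1) into the plane: -363 + 76t = -59, so t = 4.
Intersection: (-21, -15, 8) + 4·(5, 4, -1) = (-1, 1, 4).

(-1, 1, 4)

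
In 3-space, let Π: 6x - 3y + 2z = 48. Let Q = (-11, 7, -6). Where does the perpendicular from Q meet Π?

(7, -2, 0)

Foot = Q − λn with λ = (n·Q − d)/|n|² = (-99 − 48)/49 = -3.
Foot = (-11, 7, -6) − (-3)·(6, -3, 2) = (7, -2, 0).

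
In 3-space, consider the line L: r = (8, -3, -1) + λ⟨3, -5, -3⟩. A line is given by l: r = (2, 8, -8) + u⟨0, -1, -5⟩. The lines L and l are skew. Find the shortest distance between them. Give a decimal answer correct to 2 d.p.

Common perpendicular direction n = (3, -5, -3) × (0, -1, -5) = (22, 15, -3).
With w = (2, 8, -8) − (8, -3, -1) = (-6, 11, -7), w · n = 54.
Distance = |w · n| / |n| = |54| / √718 ≈ 2.02.

2.02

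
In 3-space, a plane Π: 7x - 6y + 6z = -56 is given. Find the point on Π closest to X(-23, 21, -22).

Foot = X − λn with λ = (n·X − d)/|n|² = (-419 − (-56))/121 = -3.
Foot = (-23, 21, -22) − (-3)·(7, -6, 6) = (-2, 3, -4).

(-2, 3, -4)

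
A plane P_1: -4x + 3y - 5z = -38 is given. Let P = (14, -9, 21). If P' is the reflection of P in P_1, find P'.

λ = (n·P − d)/|n|² = (-188 − (-38))/50 = -3.
Reflection = P − 2λn = (14, -9, 21) − (-6)·(-4, 3, -5) = (-10, 9, -9).

(-10, 9, -9)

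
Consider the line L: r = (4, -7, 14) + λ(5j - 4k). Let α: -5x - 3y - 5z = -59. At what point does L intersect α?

Substitute r = (4, -7, 14) + t(0, 5, -4) into the plane: -69 + 5t = -59, so t = 2.
Intersection: (4, -7, 14) + 2·(0, 5, -4) = (4, 3, 6).

(4, 3, 6)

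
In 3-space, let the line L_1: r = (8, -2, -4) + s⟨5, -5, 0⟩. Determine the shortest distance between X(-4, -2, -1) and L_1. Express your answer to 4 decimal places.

Taking (8, -2, -4) on L_1 with direction v = (5, -5, 0): w = X − (8, -2, -4) = (-12, 0, 3), and w × v = (15, 15, 60).
Distance = |w × v| / |v| = √4050 / √50 ≈ 9.0000.

9.0000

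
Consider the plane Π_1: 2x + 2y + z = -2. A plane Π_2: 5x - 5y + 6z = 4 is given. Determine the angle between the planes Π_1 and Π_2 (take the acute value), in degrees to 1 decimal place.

cos θ = |n₁·n₂| / (|n₁||n₂|) = |6| / (√9 · √86).
θ = arccos(0.21567) ≈ 77.5°.

77.5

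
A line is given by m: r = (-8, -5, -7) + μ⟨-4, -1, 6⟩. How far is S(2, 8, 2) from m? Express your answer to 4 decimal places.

Taking (-8, -5, -7) on m with direction v = (-4, -1, 6): w = S − (-8, -5, -7) = (10, 13, 9), and w × v = (87, -96, 42).
Distance = |w × v| / |v| = √18549 / √53 ≈ 18.7078.

18.7078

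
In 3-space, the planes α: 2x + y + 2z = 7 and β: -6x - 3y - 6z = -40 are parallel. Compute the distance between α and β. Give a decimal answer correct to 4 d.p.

2.1111

Rescale β by 1/(-3): 2x + y + 2z = 40/3. Then distance = |7 − (40/3)| / √9 ≈ 2.1111.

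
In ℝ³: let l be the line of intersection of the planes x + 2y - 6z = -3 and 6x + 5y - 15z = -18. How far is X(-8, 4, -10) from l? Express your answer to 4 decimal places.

11.8575

Direction of l: (1, 2, -6) × (6, 5, -15) = (0, -21, -7).
A point on l: solving the two plane equations with y = -9 gives (-3, -9, -3).
Taking (-3, -9, -3) on l with direction v = (0, -21, -7): w = X − (-3, -9, -3) = (-5, 13, -7), and w × v = (-238, -35, 105).
Distance = |w × v| / |v| = √68894 / √490 ≈ 11.8575.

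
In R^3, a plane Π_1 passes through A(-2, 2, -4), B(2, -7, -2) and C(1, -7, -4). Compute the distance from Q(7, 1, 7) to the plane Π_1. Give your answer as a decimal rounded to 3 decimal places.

2.714

AB = (4, -9, 2), AC = (3, -9, 0); a normal to Π_1 is AB × AC = (18, 6, -9).
Using A: Π_1 has equation 18x + 6y - 9z = 12.
n·Q − d = (18)·(7) + (6)·(1) + (-9)·(7) − 12 = 57; |n| = √441.
Distance = |57| / √441 = 57/√441 ≈ 2.714.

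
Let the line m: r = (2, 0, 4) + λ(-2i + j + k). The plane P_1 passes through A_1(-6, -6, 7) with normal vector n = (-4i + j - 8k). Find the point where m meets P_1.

P_1: n·r = n·A_1 gives -4x + y - 8z = -38.
Substitute r = (2, 0, 4) + t(-2, 1, 1) into the plane: -40 + 1t = -38, so t = 2.
Intersection: (2, 0, 4) + 2·(-2, 1, 1) = (-2, 2, 6).

(-2, 2, 6)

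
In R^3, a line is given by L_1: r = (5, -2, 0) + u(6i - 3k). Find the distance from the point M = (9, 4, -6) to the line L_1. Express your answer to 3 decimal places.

Taking (5, -2, 0) on L_1 with direction v = (6, 0, -3): w = M − (5, -2, 0) = (4, 6, -6), and w × v = (-18, -24, -36).
Distance = |w × v| / |v| = √2196 / √45 ≈ 6.986.

6.986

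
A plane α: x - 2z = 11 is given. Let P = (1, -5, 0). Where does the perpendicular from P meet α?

Foot = P − λn with λ = (n·P − d)/|n|² = (1 − 11)/5 = -2.
Foot = (1, -5, 0) − (-2)·(1, 0, -2) = (3, -5, -4).

(3, -5, -4)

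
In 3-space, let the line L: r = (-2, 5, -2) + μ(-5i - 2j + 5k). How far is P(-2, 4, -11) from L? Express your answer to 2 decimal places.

Taking (-2, 5, -2) on L with direction v = (-5, -2, 5): w = P − (-2, 5, -2) = (0, -1, -9), and w × v = (-23, 45, -5).
Distance = |w × v| / |v| = √2579 / √54 ≈ 6.91.

6.91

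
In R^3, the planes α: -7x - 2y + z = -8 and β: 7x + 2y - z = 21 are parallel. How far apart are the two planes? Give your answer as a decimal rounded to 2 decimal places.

1.77

Rescale β by 1/(-1): -7x - 2y + z = -21. Then distance = |-8 − (-21)| / √54 ≈ 1.77.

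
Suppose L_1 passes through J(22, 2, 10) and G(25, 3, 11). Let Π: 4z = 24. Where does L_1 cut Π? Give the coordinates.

(10, -2, 6)

A direction vector for L_1 is G − J = (3, 1, 1).
Substitute r = (22, 2, 10) + t(3, 1, 1) into the plane: 40 + 4t = 24, so t = -4.
Intersection: (22, 2, 10) + (-4)·(3, 1, 1) = (10, -2, 6).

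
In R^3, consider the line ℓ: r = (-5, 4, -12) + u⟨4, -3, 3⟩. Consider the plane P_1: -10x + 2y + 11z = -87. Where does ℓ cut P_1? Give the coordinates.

Substitute r = (-5, 4, -12) + t(4, -3, 3) into the plane: -74 + (-13)t = -87, so t = 1.
Intersection: (-5, 4, -12) + 1·(4, -3, 3) = (-1, 1, -9).

(-1, 1, -9)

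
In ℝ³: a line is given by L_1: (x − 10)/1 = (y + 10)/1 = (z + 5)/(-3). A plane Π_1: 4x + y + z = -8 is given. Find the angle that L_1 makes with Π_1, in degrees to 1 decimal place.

L_1 has direction (1, 1, -3) through (10, -10, -5).
sin θ = |n·v| / (|n||v|) = |2| / (√18 · √11) = 0.14213.
θ ≈ 8.2°.

8.2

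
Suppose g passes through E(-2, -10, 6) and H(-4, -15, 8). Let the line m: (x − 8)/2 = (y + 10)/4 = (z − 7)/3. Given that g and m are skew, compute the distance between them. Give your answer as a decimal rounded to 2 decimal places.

A direction vector for g is H − E = (-2, -5, 2).
m has direction (2, 4, 3) through (8, -10, 7).
Common perpendicular direction n = (-2, -5, 2) × (2, 4, 3) = (-23, 10, 2).
With w = (8, -10, 7) − (-2, -10, 6) = (10, 0, 1), w · n = -228.
Distance = |w · n| / |n| = |-228| / √633 ≈ 9.06.

9.06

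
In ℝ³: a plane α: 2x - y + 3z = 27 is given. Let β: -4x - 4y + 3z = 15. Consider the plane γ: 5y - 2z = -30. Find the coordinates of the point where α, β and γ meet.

(4, -4, 5)

Solving the 3×3 linear system 2x - y + 3z = 27, -4x - 4y + 3z = 15, 5y - 2z = -30 (e.g. by elimination or Cramer's rule, determinant = -66) gives (4, -4, 5).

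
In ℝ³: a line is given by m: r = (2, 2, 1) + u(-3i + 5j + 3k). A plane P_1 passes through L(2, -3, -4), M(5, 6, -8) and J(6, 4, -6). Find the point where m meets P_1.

(5, -3, -2)

LM = (3, 9, -4), LJ = (4, 7, -2); a normal to P_1 is LM × LJ = (10, -10, -15).
Using L: P_1 has equation 10x - 10y - 15z = 110.
Substitute r = (2, 2, 1) + t(-3, 5, 3) into the plane: -15 + (-125)t = 110, so t = -1.
Intersection: (2, 2, 1) + (-1)·(-3, 5, 3) = (5, -3, -2).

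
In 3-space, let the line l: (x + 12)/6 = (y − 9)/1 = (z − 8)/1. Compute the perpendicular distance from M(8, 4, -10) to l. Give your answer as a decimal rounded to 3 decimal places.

l has direction (6, 1, 1) through (-12, 9, 8).
Taking (-12, 9, 8) on l with direction v = (6, 1, 1): w = M − (-12, 9, 8) = (20, -5, -18), and w × v = (13, -128, 50).
Distance = |w × v| / |v| = √19053 / √38 ≈ 22.392.

22.392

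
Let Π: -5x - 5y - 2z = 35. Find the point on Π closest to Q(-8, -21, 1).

(2, -11, 5)

Foot = Q − λn with λ = (n·Q − d)/|n|² = (143 − 35)/54 = 2.
Foot = (-8, -21, 1) − 2·(-5, -5, -2) = (2, -11, 5).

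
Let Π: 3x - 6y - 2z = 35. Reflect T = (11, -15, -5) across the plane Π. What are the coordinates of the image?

(-1, 9, 3)

λ = (n·T − d)/|n|² = (133 − 35)/49 = 2.
Reflection = T − 2λn = (11, -15, -5) − 4·(3, -6, -2) = (-1, 9, 3).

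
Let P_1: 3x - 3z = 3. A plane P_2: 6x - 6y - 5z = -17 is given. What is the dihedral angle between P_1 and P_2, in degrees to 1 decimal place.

cos θ = |n₁·n₂| / (|n₁||n₂|) = |33| / (√18 · √97).
θ = arccos(0.78975) ≈ 37.8°.

37.8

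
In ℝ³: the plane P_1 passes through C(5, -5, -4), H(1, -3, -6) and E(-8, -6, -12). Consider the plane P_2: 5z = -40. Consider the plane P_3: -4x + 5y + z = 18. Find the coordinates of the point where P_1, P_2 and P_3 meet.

(-4, 2, -8)

CH = (-4, 2, -2), CE = (-13, -1, -8); a normal to P_1 is CH × CE = (-18, -6, 30).
Using C: P_1 has equation -18x - 6y + 30z = -180.
Solving the 3×3 linear system -18x - 6y + 30z = -180, 5z = -40, -4x + 5y + z = 18 (e.g. by elimination or Cramer's rule, determinant = 570) gives (-4, 2, -8).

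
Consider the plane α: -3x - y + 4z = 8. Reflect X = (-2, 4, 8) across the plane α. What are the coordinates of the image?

(4, 6, 0)

λ = (n·X − d)/|n|² = (34 − 8)/26 = 1.
Reflection = X − 2λn = (-2, 4, 8) − 2·(-3, -1, 4) = (4, 6, 0).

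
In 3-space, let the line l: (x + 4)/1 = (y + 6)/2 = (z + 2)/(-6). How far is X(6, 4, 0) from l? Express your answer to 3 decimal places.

l has direction (1, 2, -6) through (-4, -6, -2).
Taking (-4, -6, -2) on l with direction v = (1, 2, -6): w = X − (-4, -6, -2) = (10, 10, 2), and w × v = (-64, 62, 10).
Distance = |w × v| / |v| = √8040 / √41 ≈ 14.003.

14.003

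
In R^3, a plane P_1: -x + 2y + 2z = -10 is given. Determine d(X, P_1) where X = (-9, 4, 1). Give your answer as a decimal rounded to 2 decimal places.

n·X − d = (-1)·(-9) + (2)·(4) + (2)·(1) − (-10) = 29; |n| = √9.
Distance = |29| / √9 = 29/√9 ≈ 9.67.

9.67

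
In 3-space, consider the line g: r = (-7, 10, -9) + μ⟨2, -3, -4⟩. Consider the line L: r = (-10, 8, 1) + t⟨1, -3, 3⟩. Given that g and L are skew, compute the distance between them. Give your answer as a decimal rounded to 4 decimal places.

Common perpendicular direction n = (2, -3, -4) × (1, -3, 3) = (-21, -10, -3).
With w = (-10, 8, 1) − (-7, 10, -9) = (-3, -2, 10), w · n = 53.
Distance = |w · n| / |n| = |53| / √550 ≈ 2.2599.

2.2599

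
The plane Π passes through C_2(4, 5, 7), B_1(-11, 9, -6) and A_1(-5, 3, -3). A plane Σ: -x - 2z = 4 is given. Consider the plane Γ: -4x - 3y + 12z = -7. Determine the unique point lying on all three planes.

(-2, 1, -1)

C_2B_1 = (-15, 4, -13), C_2A_1 = (-9, -2, -10); a normal to Π is C_2B_1 × C_2A_1 = (-66, -33, 66).
Using C_2: Π has equation -66x - 33y + 66z = 33.
Solving the 3×3 linear system -66x - 33y + 66z = 33, -x - 2z = 4, -4x - 3y + 12z = -7 (e.g. by elimination or Cramer's rule, determinant = -66) gives (-2, 1, -1).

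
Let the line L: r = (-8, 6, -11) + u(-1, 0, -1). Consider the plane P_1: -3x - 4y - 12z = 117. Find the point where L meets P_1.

(-7, 6, -10)

Substitute r = (-8, 6, -11) + t(-1, 0, -1) into the plane: 132 + 15t = 117, so t = -1.
Intersection: (-8, 6, -11) + (-1)·(-1, 0, -1) = (-7, 6, -10).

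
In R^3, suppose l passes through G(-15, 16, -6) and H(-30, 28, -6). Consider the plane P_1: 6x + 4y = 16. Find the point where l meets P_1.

A direction vector for l is H − G = (-15, 12, 0).
Substitute r = (-15, 16, -6) + t(-15, 12, 0) into the plane: -26 + (-42)t = 16, so t = -1.
Intersection: (-15, 16, -6) + (-1)·(-15, 12, 0) = (0, 4, -6).

(0, 4, -6)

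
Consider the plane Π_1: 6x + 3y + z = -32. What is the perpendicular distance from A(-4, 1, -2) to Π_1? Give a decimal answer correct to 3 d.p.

n·A − d = (6)·(-4) + (3)·(1) + (1)·(-2) − (-32) = 9; |n| = √46.
Distance = |9| / √46 = 9/√46 ≈ 1.327.

1.327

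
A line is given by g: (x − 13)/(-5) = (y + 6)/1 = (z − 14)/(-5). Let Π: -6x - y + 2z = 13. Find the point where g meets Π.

(-2, -3, -1)

g has direction (-5, 1, -5) through (13, -6, 14).
Substitute r = (13, -6, 14) + t(-5, 1, -5) into the plane: -44 + 19t = 13, so t = 3.
Intersection: (13, -6, 14) + 3·(-5, 1, -5) = (-2, -3, -1).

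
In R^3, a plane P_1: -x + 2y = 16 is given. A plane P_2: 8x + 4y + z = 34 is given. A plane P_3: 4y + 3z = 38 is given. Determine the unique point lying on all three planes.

(0, 8, 2)

Solving the 3×3 linear system -x + 2y = 16, 8x + 4y + z = 34, 4y + 3z = 38 (e.g. by elimination or Cramer's rule, determinant = -56) gives (0, 8, 2).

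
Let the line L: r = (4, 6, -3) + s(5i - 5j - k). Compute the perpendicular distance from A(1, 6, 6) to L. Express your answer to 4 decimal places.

Taking (4, 6, -3) on L with direction v = (5, -5, -1): w = A − (4, 6, -3) = (-3, 0, 9), and w × v = (45, 42, 15).
Distance = |w × v| / |v| = √4014 / √51 ≈ 8.8716.

8.8716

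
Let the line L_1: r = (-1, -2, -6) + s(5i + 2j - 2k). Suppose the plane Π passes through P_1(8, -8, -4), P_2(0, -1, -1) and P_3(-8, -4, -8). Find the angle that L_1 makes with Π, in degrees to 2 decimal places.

P_1P_2 = (-8, 7, 3), P_1P_3 = (-16, 4, -4); a normal to Π is P_1P_2 × P_1P_3 = (-40, -80, 80).
Using P_1: Π has equation -40x - 80y + 80z = 0.
sin θ = |n·v| / (|n||v|) = |-520| / (√14400 · √33) = 0.75434.
θ ≈ 48.97°.

48.97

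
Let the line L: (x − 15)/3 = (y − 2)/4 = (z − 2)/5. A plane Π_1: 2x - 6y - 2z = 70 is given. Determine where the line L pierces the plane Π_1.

(9, -6, -8)

L has direction (3, 4, 5) through (15, 2, 2).
Substitute r = (15, 2, 2) + t(3, 4, 5) into the plane: 14 + (-28)t = 70, so t = -2.
Intersection: (15, 2, 2) + (-2)·(3, 4, 5) = (9, -6, -8).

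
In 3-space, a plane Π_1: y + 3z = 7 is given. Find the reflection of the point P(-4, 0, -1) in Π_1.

λ = (n·P − d)/|n|² = (-3 − 7)/10 = -1.
Reflection = P − 2λn = (-4, 0, -1) − (-2)·(0, 1, 3) = (-4, 2, 5).

(-4, 2, 5)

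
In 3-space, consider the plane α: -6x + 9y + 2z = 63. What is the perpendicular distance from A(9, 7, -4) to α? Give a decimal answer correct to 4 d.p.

5.6364

n·A − d = (-6)·(9) + (9)·(7) + (2)·(-4) − 63 = -62; |n| = √121.
Distance = |-62| / √121 = 62/√121 ≈ 5.6364.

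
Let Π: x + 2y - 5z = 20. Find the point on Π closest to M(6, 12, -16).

(3, 6, -1)

Foot = M − λn with λ = (n·M − d)/|n|² = (110 − 20)/30 = 3.
Foot = (6, 12, -16) − 3·(1, 2, -5) = (3, 6, -1).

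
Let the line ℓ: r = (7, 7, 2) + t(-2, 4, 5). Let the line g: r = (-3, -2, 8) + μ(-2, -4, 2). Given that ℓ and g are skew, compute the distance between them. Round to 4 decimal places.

3.9631

Common perpendicular direction n = (-2, 4, 5) × (-2, -4, 2) = (28, -6, 16).
With w = (-3, -2, 8) − (7, 7, 2) = (-10, -9, 6), w · n = -130.
Distance = |w · n| / |n| = |-130| / √1076 ≈ 3.9631.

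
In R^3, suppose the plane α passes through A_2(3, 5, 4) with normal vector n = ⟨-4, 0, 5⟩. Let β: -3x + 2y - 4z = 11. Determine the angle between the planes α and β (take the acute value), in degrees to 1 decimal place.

α: n·r = n·A_2 gives -4x + 5z = 8.
cos θ = |n₁·n₂| / (|n₁||n₂|) = |-8| / (√41 · √29).
θ = arccos(0.23201) ≈ 76.6°.

76.6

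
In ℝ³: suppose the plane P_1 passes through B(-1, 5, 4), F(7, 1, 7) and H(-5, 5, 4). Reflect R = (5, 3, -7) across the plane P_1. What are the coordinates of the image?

BF = (8, -4, 3), BH = (-4, 0, 0); a normal to P_1 is BF × BH = (0, -12, -16).
Using B: P_1 has equation -12y - 16z = -124.
λ = (n·R − d)/|n|² = (76 − (-124))/400 = 1/2.
Reflection = R − 2λn = (5, 3, -7) − 1·(0, -12, -16) = (5, 15, 9).

(5, 15, 9)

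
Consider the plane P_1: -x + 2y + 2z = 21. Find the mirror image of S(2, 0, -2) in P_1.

λ = (n·S − d)/|n|² = (-6 − 21)/9 = -3.
Reflection = S − 2λn = (2, 0, -2) − (-6)·(-1, 2, 2) = (-4, 12, 10).

(-4, 12, 10)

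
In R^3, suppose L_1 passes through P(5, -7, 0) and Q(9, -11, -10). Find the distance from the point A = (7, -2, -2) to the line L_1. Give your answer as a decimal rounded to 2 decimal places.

5.70

A direction vector for L_1 is Q − P = (4, -4, -10).
Taking (5, -7, 0) on L_1 with direction v = (4, -4, -10): w = A − (5, -7, 0) = (2, 5, -2), and w × v = (-58, 12, -28).
Distance = |w × v| / |v| = √4292 / √132 ≈ 5.70.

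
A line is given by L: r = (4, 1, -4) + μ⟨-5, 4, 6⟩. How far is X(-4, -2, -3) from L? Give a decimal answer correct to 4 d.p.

7.6803

Taking (4, 1, -4) on L with direction v = (-5, 4, 6): w = X − (4, 1, -4) = (-8, -3, 1), and w × v = (-22, 43, -47).
Distance = |w × v| / |v| = √4542 / √77 ≈ 7.6803.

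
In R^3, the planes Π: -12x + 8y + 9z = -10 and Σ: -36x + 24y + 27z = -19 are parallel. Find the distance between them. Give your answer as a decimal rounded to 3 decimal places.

0.216

Rescale Σ by 1/3: -12x + 8y + 9z = -19/3. Then distance = |-10 − (-19/3)| / √289 ≈ 0.216.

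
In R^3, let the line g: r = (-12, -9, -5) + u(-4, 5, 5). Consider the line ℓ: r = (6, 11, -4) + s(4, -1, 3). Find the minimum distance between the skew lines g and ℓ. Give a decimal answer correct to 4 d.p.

24.0071

Common perpendicular direction n = (-4, 5, 5) × (4, -1, 3) = (20, 32, -16).
With w = (6, 11, -4) − (-12, -9, -5) = (18, 20, 1), w · n = 984.
Distance = |w · n| / |n| = |984| / √1680 ≈ 24.0071.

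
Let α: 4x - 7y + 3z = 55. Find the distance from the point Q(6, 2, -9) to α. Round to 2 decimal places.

8.37

n·Q − d = (4)·(6) + (-7)·(2) + (3)·(-9) − 55 = -72; |n| = √74.
Distance = |-72| / √74 = 72/√74 ≈ 8.37.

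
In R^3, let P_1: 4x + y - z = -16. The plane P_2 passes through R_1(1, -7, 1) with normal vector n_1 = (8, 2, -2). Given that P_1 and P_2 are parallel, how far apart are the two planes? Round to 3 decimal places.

2.828

P_2: n_1·r = n_1·R_1 gives 8x + 2y - 2z = -8.
Rescale P_2 by 1/2: 4x + y - z = -4. Then distance = |-16 − (-4)| / √18 ≈ 2.828.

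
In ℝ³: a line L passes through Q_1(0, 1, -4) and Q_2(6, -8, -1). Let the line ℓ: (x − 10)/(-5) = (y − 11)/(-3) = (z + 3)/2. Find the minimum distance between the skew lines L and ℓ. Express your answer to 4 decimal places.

A direction vector for L is Q_2 − Q_1 = (6, -9, 3).
ℓ has direction (-5, -3, 2) through (10, 11, -3).
Common perpendicular direction n = (6, -9, 3) × (-5, -3, 2) = (-9, -27, -63).
With w = (10, 11, -3) − (0, 1, -4) = (10, 10, 1), w · n = -423.
Distance = |w · n| / |n| = |-423| / √4779 ≈ 6.1189.

6.1189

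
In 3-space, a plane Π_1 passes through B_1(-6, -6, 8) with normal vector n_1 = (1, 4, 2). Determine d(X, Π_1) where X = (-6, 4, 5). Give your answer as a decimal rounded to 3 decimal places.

Π_1: n_1·r = n_1·B_1 gives x + 4y + 2z = -14.
n·X − d = (1)·(-6) + (4)·(4) + (2)·(5) − (-14) = 34; |n| = √21.
Distance = |34| / √21 = 34/√21 ≈ 7.419.

7.419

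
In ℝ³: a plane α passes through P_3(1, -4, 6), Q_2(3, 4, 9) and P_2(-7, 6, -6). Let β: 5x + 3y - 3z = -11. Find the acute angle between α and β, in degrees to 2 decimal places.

27.35

P_3Q_2 = (2, 8, 3), P_3P_2 = (-8, 10, -12); a normal to α is P_3Q_2 × P_3P_2 = (-126, 0, 84).
Using P_3: α has equation -126x + 84z = 378.
cos θ = |n₁·n₂| / (|n₁||n₂|) = |-882| / (√22932 · √43).
θ = arccos(0.88821) ≈ 27.35°.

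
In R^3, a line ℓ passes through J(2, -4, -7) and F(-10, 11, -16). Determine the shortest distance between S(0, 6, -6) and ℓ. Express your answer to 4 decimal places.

A direction vector for ℓ is F − J = (-12, 15, -9).
Taking (2, -4, -7) on ℓ with direction v = (-12, 15, -9): w = S − (2, -4, -7) = (-2, 10, 1), and w × v = (-105, -30, 90).
Distance = |w × v| / |v| = √20025 / √450 ≈ 6.6708.

6.6708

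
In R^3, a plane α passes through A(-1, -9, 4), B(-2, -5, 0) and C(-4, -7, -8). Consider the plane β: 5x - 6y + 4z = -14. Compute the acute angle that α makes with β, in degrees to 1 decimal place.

63.8

AB = (-1, 4, -4), AC = (-3, 2, -12); a normal to α is AB × AC = (-40, 0, 10).
Using A: α has equation -40x + 10z = 80.
cos θ = |n₁·n₂| / (|n₁||n₂|) = |-160| / (√1700 · √77).
θ = arccos(0.44223) ≈ 63.8°.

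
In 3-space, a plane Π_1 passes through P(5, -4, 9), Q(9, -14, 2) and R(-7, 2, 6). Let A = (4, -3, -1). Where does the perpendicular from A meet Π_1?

PQ = (4, -10, -7), PR = (-12, 6, -3); a normal to Π_1 is PQ × PR = (72, 96, -96).
Using P: Π_1 has equation 72x + 96y - 96z = -888.
Foot = A − λn with λ = (n·A − d)/|n|² = (96 − (-888))/23616 = 1/24.
Foot = (4, -3, -1) − (1/24)·(72, 96, -96) = (1, -7, 3).

(1, -7, 3)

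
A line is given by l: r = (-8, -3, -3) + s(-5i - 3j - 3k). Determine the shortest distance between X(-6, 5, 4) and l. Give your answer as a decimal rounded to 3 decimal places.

Taking (-8, -3, -3) on l with direction v = (-5, -3, -3): w = X − (-8, -3, -3) = (2, 8, 7), and w × v = (-3, -29, 34).
Distance = |w × v| / |v| = √2006 / √43 ≈ 6.830.

6.830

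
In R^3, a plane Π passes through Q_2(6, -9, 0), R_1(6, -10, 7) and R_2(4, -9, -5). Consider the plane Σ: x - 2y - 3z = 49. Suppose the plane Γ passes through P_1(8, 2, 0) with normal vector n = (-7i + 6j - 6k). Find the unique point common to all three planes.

Q_2R_1 = (0, -1, 7), Q_2R_2 = (-2, 0, -5); a normal to Π is Q_2R_1 × Q_2R_2 = (5, -14, -2).
Using Q_2: Π has equation 5x - 14y - 2z = 156.
Γ: n·r = n·P_1 gives -7x + 6y - 6z = -44.
Solving the 3×3 linear system 5x - 14y - 2z = 156, x - 2y - 3z = 49, -7x + 6y - 6z = -44 (e.g. by elimination or Cramer's rule, determinant = -212) gives (8, -7, -9).

(8, -7, -9)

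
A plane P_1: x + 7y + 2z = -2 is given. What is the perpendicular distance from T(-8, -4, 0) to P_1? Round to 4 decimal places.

n·T − d = (1)·(-8) + (7)·(-4) + (2)·(0) − (-2) = -34; |n| = √54.
Distance = |-34| / √54 = 34/√54 ≈ 4.6268.

4.6268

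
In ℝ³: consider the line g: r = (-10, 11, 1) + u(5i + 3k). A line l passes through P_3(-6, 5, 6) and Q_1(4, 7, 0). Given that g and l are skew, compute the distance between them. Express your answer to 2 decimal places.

A direction vector for l is Q_1 − P_3 = (10, 2, -6).
Common perpendicular direction n = (5, 0, 3) × (10, 2, -6) = (-6, 60, 10).
With w = (-6, 5, 6) − (-10, 11, 1) = (4, -6, 5), w · n = -334.
Distance = |w · n| / |n| = |-334| / √3736 ≈ 5.46.

5.46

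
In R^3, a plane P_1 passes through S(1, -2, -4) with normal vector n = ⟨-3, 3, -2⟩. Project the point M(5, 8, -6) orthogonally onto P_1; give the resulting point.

P_1: n·r = n·S gives -3x + 3y - 2z = -1.
Foot = M − λn with λ = (n·M − d)/|n|² = (21 − (-1))/22 = 1.
Foot = (5, 8, -6) − 1·(-3, 3, -2) = (8, 5, -4).

(8, 5, -4)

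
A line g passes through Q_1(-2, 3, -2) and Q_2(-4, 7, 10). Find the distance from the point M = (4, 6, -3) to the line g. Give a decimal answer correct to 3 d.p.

A direction vector for g is Q_2 − Q_1 = (-2, 4, 12).
Taking (-2, 3, -2) on g with direction v = (-2, 4, 12): w = M − (-2, 3, -2) = (6, 3, -1), and w × v = (40, -70, 30).
Distance = |w × v| / |v| = √7400 / √164 ≈ 6.717.

6.717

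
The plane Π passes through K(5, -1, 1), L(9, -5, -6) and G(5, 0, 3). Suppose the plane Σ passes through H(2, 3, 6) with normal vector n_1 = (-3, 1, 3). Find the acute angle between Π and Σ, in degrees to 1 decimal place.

79.7

KL = (4, -4, -7), KG = (0, 1, 2); a normal to Π is KL × KG = (-1, -8, 4).
Using K: Π has equation -x - 8y + 4z = 7.
Σ: n_1·r = n_1·H gives -3x + y + 3z = 15.
cos θ = |n₁·n₂| / (|n₁||n₂|) = |7| / (√81 · √19).
θ = arccos(0.17843) ≈ 79.7°.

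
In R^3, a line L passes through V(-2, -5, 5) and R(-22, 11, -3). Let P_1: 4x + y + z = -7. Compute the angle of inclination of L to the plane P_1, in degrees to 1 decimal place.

A direction vector for L is R − V = (-20, 16, -8).
sin θ = |n·v| / (|n||v|) = |-72| / (√18 · √720) = 0.63246.
θ ≈ 39.2°.

39.2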